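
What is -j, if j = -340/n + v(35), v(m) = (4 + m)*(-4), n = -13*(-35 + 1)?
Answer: 2038/13 ≈ 156.77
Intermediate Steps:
n = 442 (n = -13*(-34) = 442)
v(m) = -16 - 4*m
j = -2038/13 (j = -340/442 + (-16 - 4*35) = -340*1/442 + (-16 - 140) = -10/13 - 156 = -2038/13 ≈ -156.77)
-j = -1*(-2038/13) = 2038/13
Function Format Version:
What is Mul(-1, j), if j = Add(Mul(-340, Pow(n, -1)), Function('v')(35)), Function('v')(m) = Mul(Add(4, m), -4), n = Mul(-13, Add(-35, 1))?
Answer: Rational(2038, 13) ≈ 156.77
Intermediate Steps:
n = 442 (n = Mul(-13, -34) = 442)
Function('v')(m) = Add(-16, Mul(-4, m))
j = Rational(-2038, 13) (j = Add(Mul(-340, Pow(442, -1)), Add(-16, Mul(-4, 35))) = Add(Mul(-340, Rational(1, 442)), Add(-16, -140)) = Add(Rational(-10, 13), -156) = Rational(-2038, 13) ≈ -156.77)
Mul(-1, j) = Mul(-1, Rational(-2038, 13)) = Rational(2038, 13)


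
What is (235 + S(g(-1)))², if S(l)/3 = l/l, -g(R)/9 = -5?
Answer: 56644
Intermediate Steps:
g(R) = 45 (g(R) = -9*(-5) = 45)
S(l) = 3 (S(l) = 3*(l/l) = 3*1 = 3)
(235 + S(g(-1)))² = (235 + 3)² = 238² = 56644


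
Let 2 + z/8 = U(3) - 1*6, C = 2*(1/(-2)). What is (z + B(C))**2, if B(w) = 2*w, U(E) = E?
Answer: 1764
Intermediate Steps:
C = -1 (C = 2*(1*(-1/2)) = 2*(-1/2) = -1)
z = -40 (z = -16 + 8*(3 - 1*6) = -16 + 8*(3 - 6) = -16 + 8*(-3) = -16 - 24 = -40)
(z + B(C))**2 = (-40 + 2*(-1))**2 = (-40 - 2)**2 = (-42)**2 = 1764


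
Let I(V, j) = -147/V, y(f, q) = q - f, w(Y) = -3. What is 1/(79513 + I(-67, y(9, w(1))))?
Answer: 67/5327518 ≈ 1.2576e-5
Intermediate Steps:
1/(79513 + I(-67, y(9, w(1)))) = 1/(79513 - 147/(-67)) = 1/(79513 - 147*(-1/67)) = 1/(79513 + 147/67) = 1/(5327518/67) = 67/5327518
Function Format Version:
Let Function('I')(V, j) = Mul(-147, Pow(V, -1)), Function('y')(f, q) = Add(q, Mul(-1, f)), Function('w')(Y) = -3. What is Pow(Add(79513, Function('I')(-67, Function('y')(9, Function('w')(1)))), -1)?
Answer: Rational(67, 5327518) ≈ 1.2576e-5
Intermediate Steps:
Pow(Add(79513, Function('I')(-67, Function('y')(9, Function('w')(1)))), -1) = Pow(Add(79513, Mul(-147, Pow(-67, -1))), -1) = Pow(Add(79513, Mul(-147, Rational(-1, 67))), -1) = Pow(Add(79513, Rational(147, 67)), -1) = Pow(Rational(5327518, 67), -1) = Rational(67, 5327518)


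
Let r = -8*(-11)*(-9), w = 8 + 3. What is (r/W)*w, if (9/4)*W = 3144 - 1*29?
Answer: -19602/3115 ≈ -6.2928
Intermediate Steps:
w = 11
r = -792 (r = 88*(-9) = -792)
W = 12460/9 (W = 4*(3144 - 1*29)/9 = 4*(3144 - 29)/9 = (4/9)*3115 = 12460/9 ≈ 1384.4)
(r/W)*w = -792/12460/9*11 = -792*9/12460*11 = -1782/3115*11 = -19602/3115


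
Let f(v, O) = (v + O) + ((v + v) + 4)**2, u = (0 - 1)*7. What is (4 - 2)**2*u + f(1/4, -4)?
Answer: -23/2 ≈ -11.500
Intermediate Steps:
u = -7 (u = -1*7 = -7)
f(v, O) = O + v + (4 + 2*v)**2 (f(v, O) = (O + v) + (2*v + 4)**2 = (O + v) + (4 + 2*v)**2 = O + v + (4 + 2*v)**2)
(4 - 2)**2*u + f(1/4, -4) = (4 - 2)**2*(-7) + (-4 + 1/4 + 4*(2 + 1/4)**2) = 2**2*(-7) + (-4 + 1/4 + 4*(2 + 1/4)**2) = 4*(-7) + (-4 + 1/4 + 4*(9/4)**2) = -28 + (-4 + 1/4 + 4*(81/16)) = -28 + (-4 + 1/4 + 81/4) = -28 + 33/2 = -23/2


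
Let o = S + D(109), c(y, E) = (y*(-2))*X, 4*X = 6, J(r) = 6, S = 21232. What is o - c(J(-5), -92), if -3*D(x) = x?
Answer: 63641/3 ≈ 21214.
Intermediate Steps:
D(x) = -x/3
X = 3/2 (X = (1/4)*6 = 3/2 ≈ 1.5000)
c(y, E) = -3*y (c(y, E) = (y*(-2))*(3/2) = -2*y*(3/2) = -3*y)
o = 63587/3 (o = 21232 - 1/3*109 = 21232 - 109/3 = 63587/3 ≈ 21196.)
o - c(J(-5), -92) = 63587/3 - (-3)*6 = 63587/3 - 1*(-18) = 63587/3 + 18 = 63641/3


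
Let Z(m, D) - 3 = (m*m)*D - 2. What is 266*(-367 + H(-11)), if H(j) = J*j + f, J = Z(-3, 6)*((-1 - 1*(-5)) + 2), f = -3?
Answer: -1064000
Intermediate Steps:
Z(m, D) = 1 + D*m**2 (Z(m, D) = 3 + ((m*m)*D - 2) = 3 + (m**2*D - 2) = 3 + (D*m**2 - 2) = 3 + (-2 + D*m**2) = 1 + D*m**2)
J = 330 (J = (1 + 6*(-3)**2)*((-1 - 1*(-5)) + 2) = (1 + 6*9)*((-1 + 5) + 2) = (1 + 54)*(4 + 2) = 55*6 = 330)
H(j) = -3 + 330*j (H(j) = 330*j - 3 = -3 + 330*j)
266*(-367 + H(-11)) = 266*(-367 + (-3 + 330*(-11))) = 266*(-367 + (-3 - 3630)) = 266*(-367 - 3633) = 266*(-4000) = -1064000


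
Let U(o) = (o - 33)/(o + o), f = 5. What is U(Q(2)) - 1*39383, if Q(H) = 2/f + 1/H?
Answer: -236405/6 ≈ -39401.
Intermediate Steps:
Q(H) = 2/5 + 1/H
U(o) = (-33 + o)/(2*o) (U(o) = (-33 + o)/((2*o)) = (-33 + o)*(1/(2*o)) = (-33 + o)/(2*o))
U(Q(2)) - 1*39383 = (-33 + (2/5 + 1/2))/(2*(2/5 + 1/2)) - 1*39383 = (-33 + (2/5 + 1/2))/(2*(2/5 + 1/2)) - 39383 = (-33 + 9/10)/(2*(9/10)) - 39383 = (1/2)*(10/9)*(-321/10) - 39383 = -107/6 - 39383 = -236405/6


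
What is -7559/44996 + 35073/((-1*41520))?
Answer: -157666199/155686160 ≈ -1.0127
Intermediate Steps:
-7559/44996 + 35073/((-1*41520)) = -7559*1/44996 + 35073/(-41520) = -7559/44996 + 35073*(-1/41520) = -7559/44996 - 11691/13840 = -157666199/155686160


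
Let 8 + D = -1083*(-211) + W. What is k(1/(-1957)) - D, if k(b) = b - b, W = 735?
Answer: -229240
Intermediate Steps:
k(b) = 0
D = 229240 (D = -8 + (-1083*(-211) + 735) = -8 + (228513 + 735) = -8 + 229248 = 229240)
k(1/(-1957)) - D = 0 - 1*229240 = 0 - 229240 = -229240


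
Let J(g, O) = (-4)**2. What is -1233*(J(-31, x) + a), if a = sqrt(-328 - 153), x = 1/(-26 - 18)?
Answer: -19728 - 1233*I*sqrt(481) ≈ -19728.0 - 27042.0*I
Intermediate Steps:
x = -1/44 (x = 1/(-44) = -1/44 ≈ -0.022727)
a = I*sqrt(481) (a = sqrt(-481) = I*sqrt(481) ≈ 21.932*I)
J(g, O) = 16
-1233*(J(-31, x) + a) = -1233*(16 + I*sqrt(481)) = -19728 - 1233*I*sqrt(481)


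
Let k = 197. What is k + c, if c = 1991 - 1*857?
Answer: 1331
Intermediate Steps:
c = 1134 (c = 1991 - 857 = 1134)
k + c = 197 + 1134 = 1331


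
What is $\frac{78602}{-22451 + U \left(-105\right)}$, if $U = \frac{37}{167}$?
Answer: $- \frac{6563267}{1876601} \approx -3.4974$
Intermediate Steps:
$U = \frac{37}{167}$ ($U = 37 \cdot \frac{1}{167} = \frac{37}{167} \approx 0.22156$)
$\frac{78602}{-22451 + U \left(-105\right)} = \frac{78602}{-22451 + \frac{37}{167} \left(-105\right)} = \frac{78602}{-22451 - \frac{3885}{167}} = \frac{78602}{- \frac{3753202}{167}} = 78602 \left(- \frac{167}{3753202}\right) = - \frac{6563267}{1876601}$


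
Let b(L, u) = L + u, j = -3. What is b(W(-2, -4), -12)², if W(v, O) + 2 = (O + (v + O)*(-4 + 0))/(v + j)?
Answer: 324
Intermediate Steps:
W(v, O) = -2 + (-4*v - 3*O)/(-3 + v) (W(v, O) = -2 + (O + (v + O)*(-4 + 0))/(v - 3) = -2 + (O + (O + v)*(-4))/(-3 + v) = -2 + (O + (-4*O - 4*v))/(-3 + v) = -2 + (-4*v - 3*O)/(-3 + v))
b(W(-2, -4), -12)² = (3*(2 - 1*(-4) - 2*(-2))/(-3 - 2) - 12)² = (3*(2 + 4 + 4)/(-5) - 12)² = (3*(-⅕)*10 - 12)² = (-6 - 12)² = (-18)² = 324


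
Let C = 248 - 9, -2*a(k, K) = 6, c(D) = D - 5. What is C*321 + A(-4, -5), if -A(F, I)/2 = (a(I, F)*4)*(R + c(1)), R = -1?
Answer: 76599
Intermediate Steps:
c(D) = -5 + D
a(k, K) = -3 (a(k, K) = -1/2*6 = -3)
A(F, I) = -120 (A(F, I) = -2*(-3*4)*(-1 + (-5 + 1)) = -(-24)*(-1 - 4) = -(-24)*(-5) = -2*60 = -120)
C = 239
C*321 + A(-4, -5) = 239*321 - 120 = 76719 - 120 = 76599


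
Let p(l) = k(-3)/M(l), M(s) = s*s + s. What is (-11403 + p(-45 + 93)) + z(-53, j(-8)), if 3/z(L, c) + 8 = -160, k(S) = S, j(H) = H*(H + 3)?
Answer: -8939967/784 ≈ -11403.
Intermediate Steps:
M(s) = s + s² (M(s) = s² + s = s + s²)
j(H) = H*(3 + H)
z(L, c) = -1/56 (z(L, c) = 3/(-8 - 160) = 3/(-168) = 3*(-1/168) = -1/56)
p(l) = -3/(l*(1 + l)) (p(l) = -3*1/(l*(1 + l)) = -3/(l*(1 + l)))
(-11403 + p(-45 + 93)) + z(-53, j(-8)) = (-11403 - 3/((-45 + 93)*(1 + (-45 + 93)))) - 1/56 = (-11403 - 3/(48*(1 + 48))) - 1/56 = (-11403 - 3*1/48/49) - 1/56 = (-11403 - 3*1/48*1/49) - 1/56 = (-11403 - 1/784) - 1/56 = -8939953/784 - 1/56 = -8939967/784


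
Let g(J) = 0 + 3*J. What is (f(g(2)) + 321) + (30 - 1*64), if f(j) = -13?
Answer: 274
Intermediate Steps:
g(J) = 3*J
(f(g(2)) + 321) + (30 - 1*64) = (-13 + 321) + (30 - 1*64) = 308 + (30 - 64) = 308 - 34 = 274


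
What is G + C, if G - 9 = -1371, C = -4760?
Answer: -6122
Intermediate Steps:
G = -1362 (G = 9 - 1371 = -1362)
G + C = -1362 - 4760 = -6122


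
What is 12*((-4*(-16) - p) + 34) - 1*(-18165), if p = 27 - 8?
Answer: 19113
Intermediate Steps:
p = 19
12*((-4*(-16) - p) + 34) - 1*(-18165) = 12*((-4*(-16) - 1*19) + 34) - 1*(-18165) = 12*((64 - 19) + 34) + 18165 = 12*(45 + 34) + 18165 = 12*79 + 18165 = 948 + 18165 = 19113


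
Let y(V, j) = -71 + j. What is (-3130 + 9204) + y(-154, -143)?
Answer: 5860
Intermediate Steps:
(-3130 + 9204) + y(-154, -143) = (-3130 + 9204) + (-71 - 143) = 6074 - 214 = 5860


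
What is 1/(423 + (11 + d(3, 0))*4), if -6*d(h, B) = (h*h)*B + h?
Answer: 1/465 ≈ 0.0021505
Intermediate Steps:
d(h, B) = -h/6 - B*h²/6 (d(h, B) = -((h*h)*B + h)/6 = -(h²*B + h)/6 = -(B*h² + h)/6 = -(h + B*h²)/6 = -h/6 - B*h²/6)
1/(423 + (11 + d(3, 0))*4) = 1/(423 + (11 - ⅙*3*(1 + 0*3))*4) = 1/(423 + (11 - ⅙*3*(1 + 0))*4) = 1/(423 + (11 - ⅙*3*1)*4) = 1/(423 + (11 - ½)*4) = 1/(423 + (21/2)*4) = 1/(423 + 42) = 1/465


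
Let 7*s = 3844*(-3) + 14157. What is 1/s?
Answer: 1/375 ≈ 0.0026667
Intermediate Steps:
s = 375 (s = (3844*(-3) + 14157)/7 = (-11532 + 14157)/7 = (1/7)*2625 = 375)
1/s = 1/375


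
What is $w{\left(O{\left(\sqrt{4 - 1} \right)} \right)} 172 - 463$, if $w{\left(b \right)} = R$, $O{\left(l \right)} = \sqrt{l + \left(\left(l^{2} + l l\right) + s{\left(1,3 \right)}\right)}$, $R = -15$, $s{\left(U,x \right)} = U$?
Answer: $-3043$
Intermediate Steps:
$O{\left(l \right)} = \sqrt{1 + l + 2 l^{2}}$ ($O{\left(l \right)} = \sqrt{l + \left(\left(l^{2} + l l\right) + 1\right)} = \sqrt{l + \left(\left(l^{2} + l^{2}\right) + 1\right)} = \sqrt{l + \left(2 l^{2} + 1\right)} = \sqrt{l + \left(1 + 2 l^{2}\right)} = \sqrt{1 + l + 2 l^{2}}$)
$w{\left(b \right)} = -15$
$w{\left(O{\left(\sqrt{4 - 1} \right)} \right)} 172 - 463 = \left(-15\right) 172 - 463 = -2580 - 463 = -3043$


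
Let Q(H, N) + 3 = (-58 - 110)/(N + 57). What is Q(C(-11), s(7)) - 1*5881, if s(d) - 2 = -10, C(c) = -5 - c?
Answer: -41212/7 ≈ -5887.4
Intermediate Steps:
s(d) = -8 (s(d) = 2 - 10 = -8)
Q(H, N) = -3 - 168/(57 + N) (Q(H, N) = -3 + (-58 - 110)/(N + 57) = -3 - 168/(57 + N))
Q(C(-11), s(7)) - 1*5881 = 3*(-113 - 1*(-8))/(57 - 8) - 1*5881 = 3*(-113 + 8)/49 - 5881 = 3*(1/49)*(-105) - 5881 = -45/7 - 5881 = -41212/7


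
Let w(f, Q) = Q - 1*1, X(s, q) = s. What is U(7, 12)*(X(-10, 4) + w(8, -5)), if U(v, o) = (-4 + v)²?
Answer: -144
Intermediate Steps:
w(f, Q) = -1 + Q (w(f, Q) = Q - 1 = -1 + Q)
U(7, 12)*(X(-10, 4) + w(8, -5)) = (-4 + 7)²*(-10 + (-1 - 5)) = 3²*(-10 - 6) = 9*(-16) = -144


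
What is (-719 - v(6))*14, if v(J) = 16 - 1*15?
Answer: -10080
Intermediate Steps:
v(J) = 1 (v(J) = 16 - 15 = 1)
(-719 - v(6))*14 = (-719 - 1*1)*14 = (-719 - 1)*14 = -720*14 = -10080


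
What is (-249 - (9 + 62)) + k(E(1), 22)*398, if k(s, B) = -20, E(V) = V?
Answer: -8280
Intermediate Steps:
(-249 - (9 + 62)) + k(E(1), 22)*398 = (-249 - (9 + 62)) - 20*398 = (-249 - 1*71) - 7960 = (-249 - 71) - 7960 = -320 - 7960 = -8280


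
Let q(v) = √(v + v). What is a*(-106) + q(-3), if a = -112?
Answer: 11872 + I*√6 ≈ 11872.0 + 2.4495*I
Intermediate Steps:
q(v) = √2*√v (q(v) = √(2*v) = √2*√v)
a*(-106) + q(-3) = -112*(-106) + √2*√(-3) = 11872 + √2*(I*√3) = 11872 + I*√6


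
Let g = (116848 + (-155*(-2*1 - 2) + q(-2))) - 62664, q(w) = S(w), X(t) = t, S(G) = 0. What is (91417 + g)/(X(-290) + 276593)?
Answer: 146221/276303 ≈ 0.52921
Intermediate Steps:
q(w) = 0
g = 54804 (g = (116848 + (-155*(-2*1 - 2) + 0)) - 62664 = (116848 + (-155*(-2 - 2) + 0)) - 62664 = (116848 + (-155*(-4) + 0)) - 62664 = (116848 + (620 + 0)) - 62664 = (116848 + 620) - 62664 = 117468 - 62664 = 54804)
(91417 + g)/(X(-290) + 276593) = (91417 + 54804)/(-290 + 276593) = 146221/276303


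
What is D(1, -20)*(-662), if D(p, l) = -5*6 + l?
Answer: 33100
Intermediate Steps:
D(p, l) = -30 + l
D(1, -20)*(-662) = (-30 - 20)*(-662) = -50*(-662) = 33100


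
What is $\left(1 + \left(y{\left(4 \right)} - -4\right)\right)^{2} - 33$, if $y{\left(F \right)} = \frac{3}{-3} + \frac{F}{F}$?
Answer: $-8$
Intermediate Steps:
$y{\left(F \right)} = 0$ ($y{\left(F \right)} = 3 \left(- \frac{1}{3}\right) + 1 = -1 + 1 = 0$)
$\left(1 + \left(y{\left(4 \right)} - -4\right)\right)^{2} - 33 = \left(1 + \left(0 - -4\right)\right)^{2} - 33 = \left(1 + \left(0 + 4\right)\right)^{2} - 33 = \left(1 + 4\right)^{2} - 33 = 5^{2} - 33 = 25 - 33 = -8$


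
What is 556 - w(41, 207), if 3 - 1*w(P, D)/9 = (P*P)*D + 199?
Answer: 3134023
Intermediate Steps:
w(P, D) = -1764 - 9*D*P**2 (w(P, D) = 27 - 9*((P*P)*D + 199) = 27 - 9*(P**2*D + 199) = 27 - 9*(D*P**2 + 199) = 27 - 9*(199 + D*P**2) = 27 + (-1791 - 9*D*P**2) = -1764 - 9*D*P**2)
556 - w(41, 207) = 556 - (-1764 - 9*207*41**2) = 556 - (-1764 - 9*207*1681) = 556 - (-1764 - 3131703) = 556 - 1*(-3133467) = 556 + 3133467 = 3134023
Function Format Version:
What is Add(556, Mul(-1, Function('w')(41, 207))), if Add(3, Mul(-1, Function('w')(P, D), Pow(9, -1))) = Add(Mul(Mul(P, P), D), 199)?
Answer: 3134023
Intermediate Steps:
Function('w')(P, D) = Add(-1764, Mul(-9, D, Pow(P, 2))) (Function('w')(P, D) = Add(27, Mul(-9, Add(Mul(Mul(P, P), D), 199))) = Add(27, Mul(-9, Add(Mul(Pow(P, 2), D), 199))) = Add(27, Mul(-9, Add(Mul(D, Pow(P, 2)), 199))) = Add(27, Mul(-9, Add(199, Mul(D, Pow(P, 2))))) = Add(27, Add(-1791, Mul(-9, D, Pow(P, 2)))) = Add(-1764, Mul(-9, D, Pow(P, 2))))
Add(556, Mul(-1, Function('w')(41, 207))) = Add(556, Mul(-1, Add(-1764, Mul(-9, 207, Pow(41, 2))))) = Add(556, Mul(-1, Add(-1764, Mul(-9, 207, 1681)))) = Add(556, Mul(-1, Add(-1764, -3131703))) = Add(556, Mul(-1, -3133467)) = Add(556, 3133467) = 3134023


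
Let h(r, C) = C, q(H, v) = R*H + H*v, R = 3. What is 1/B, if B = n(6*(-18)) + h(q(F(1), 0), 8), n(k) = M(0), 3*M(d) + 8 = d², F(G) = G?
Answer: 3/16 ≈ 0.18750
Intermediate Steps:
M(d) = -8/3 + d²/3
n(k) = -8/3 (n(k) = -8/3 + (⅓)*0² = -8/3 + (⅓)*0 = -8/3 + 0 = -8/3)
q(H, v) = 3*H + H*v
B = 16/3 (B = -8/3 + 8 = 16/3 ≈ 5.3333)
1/B = 1/(16/3) = 3/16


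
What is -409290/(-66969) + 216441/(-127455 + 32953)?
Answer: 1151613631/301366878 ≈ 3.8213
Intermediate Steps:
-409290/(-66969) + 216441/(-127455 + 32953) = -409290*(-1/66969) + 216441/(-94502) = 19490/3189 + 216441*(-1/94502) = 19490/3189 - 216441/94502 = 1151613631/301366878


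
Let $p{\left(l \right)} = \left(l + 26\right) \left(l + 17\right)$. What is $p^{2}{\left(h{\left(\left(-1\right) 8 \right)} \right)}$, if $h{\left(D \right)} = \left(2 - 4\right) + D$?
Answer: $12544$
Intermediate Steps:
$h{\left(D \right)} = -2 + D$
$p{\left(l \right)} = \left(17 + l\right) \left(26 + l\right)$ ($p{\left(l \right)} = \left(26 + l\right) \left(17 + l\right) = \left(17 + l\right) \left(26 + l\right)$)
$p^{2}{\left(h{\left(\left(-1\right) 8 \right)} \right)} = \left(442 + \left(-2 - 8\right)^{2} + 43 \left(-2 - 8\right)\right)^{2} = \left(442 + \left(-10\right)^{2} + 43 \left(-10\right)\right)^{2} = \left(442 + 100 - 430\right)^{2} = 112^{2} = 12544$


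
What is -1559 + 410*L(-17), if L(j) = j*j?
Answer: 116931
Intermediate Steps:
L(j) = j²
-1559 + 410*L(-17) = -1559 + 410*(-17)² = -1559 + 410*289 = -1559 + 118490 = 116931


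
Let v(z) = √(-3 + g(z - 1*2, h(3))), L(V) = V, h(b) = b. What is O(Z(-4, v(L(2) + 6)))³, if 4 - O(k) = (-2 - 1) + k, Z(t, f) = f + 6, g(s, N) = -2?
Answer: (1 - I*√5)³ ≈ -14.0 + 4.4721*I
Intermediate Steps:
v(z) = I*√5 (v(z) = √(-3 - 2) = √(-5) = I*√5)
Z(t, f) = 6 + f
O(k) = 7 - k (O(k) = 4 - ((-2 - 1) + k) = 4 - (-3 + k) = 4 + (3 - k) = 7 - k)
O(Z(-4, v(L(2) + 6)))³ = (7 - (6 + I*√5))³ = (7 + (-6 - I*√5))³ = (1 - I*√5)³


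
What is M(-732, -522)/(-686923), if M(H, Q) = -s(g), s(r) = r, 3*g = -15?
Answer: -5/686923 ≈ -7.2788e-6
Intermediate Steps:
g = -5 (g = (⅓)*(-15) = -5)
M(H, Q) = 5 (M(H, Q) = -1*(-5) = 5)
M(-732, -522)/(-686923) = 5/(-686923) = 5*(-1/686923) = -5/686923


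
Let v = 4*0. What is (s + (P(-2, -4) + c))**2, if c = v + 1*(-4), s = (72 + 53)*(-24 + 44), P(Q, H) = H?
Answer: 6210064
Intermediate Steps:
v = 0
s = 2500 (s = 125*20 = 2500)
c = -4 (c = 0 + 1*(-4) = 0 - 4 = -4)
(s + (P(-2, -4) + c))**2 = (2500 + (-4 - 4))**2 = (2500 - 8)**2 = 2492**2 = 6210064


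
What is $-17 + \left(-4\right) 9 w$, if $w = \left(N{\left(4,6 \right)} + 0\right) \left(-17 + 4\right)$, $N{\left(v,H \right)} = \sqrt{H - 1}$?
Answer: $-17 + 468 \sqrt{5} \approx 1029.5$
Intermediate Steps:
$N{\left(v,H \right)} = \sqrt{-1 + H}$
$w = - 13 \sqrt{5}$ ($w = \left(\sqrt{-1 + 6} + 0\right) \left(-17 + 4\right) = \left(\sqrt{5} + 0\right) \left(-13\right) = \sqrt{5} \left(-13\right) = - 13 \sqrt{5} \approx -29.069$)
$-17 + \left(-4\right) 9 w = -17 + \left(-4\right) 9 \left(- 13 \sqrt{5}\right) = -17 - 36 \left(- 13 \sqrt{5}\right) = -17 + 468 \sqrt{5}$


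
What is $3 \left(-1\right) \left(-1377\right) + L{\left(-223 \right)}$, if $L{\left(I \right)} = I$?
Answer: $3908$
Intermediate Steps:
$3 \left(-1\right) \left(-1377\right) + L{\left(-223 \right)} = 3 \left(-1\right) \left(-1377\right) - 223 = \left(-3\right) \left(-1377\right) - 223 = 4131 - 223 = 3908$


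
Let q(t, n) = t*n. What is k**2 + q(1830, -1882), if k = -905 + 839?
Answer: -3439704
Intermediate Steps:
q(t, n) = n*t
k = -66
k**2 + q(1830, -1882) = (-66)**2 - 1882*1830 = 4356 - 3444060 = -3439704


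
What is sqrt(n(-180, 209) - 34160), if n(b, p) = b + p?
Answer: I*sqrt(34131) ≈ 184.75*I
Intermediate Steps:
sqrt(n(-180, 209) - 34160) = sqrt((-180 + 209) - 34160) = sqrt(29 - 34160) = sqrt(-34131) = I*sqrt(34131)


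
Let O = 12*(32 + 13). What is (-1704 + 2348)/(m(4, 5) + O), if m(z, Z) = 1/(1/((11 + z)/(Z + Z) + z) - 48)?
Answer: 338744/284029 ≈ 1.1926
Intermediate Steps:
O = 540 (O = 12*45 = 540)
m(z, Z) = 1/(-48 + 1/(z + (11 + z)/(2*Z))) (m(z, Z) = 1/(1/((11 + z)/((2*Z)) + z) - 48) = 1/(1/((11 + z)*(1/(2*Z)) + z) - 48) = 1/(1/((11 + z)/(2*Z) + z) - 48) = 1/(1/(z + (11 + z)/(2*Z)) - 48) = 1/(-48 + 1/(z + (11 + z)/(2*Z))))
(-1704 + 2348)/(m(4, 5) + O) = (-1704 + 2348)/((-11 - 1*4 - 2*5*4)/(2*(264 - 1*5 + 24*4 + 48*5*4)) + 540) = 644/((-11 - 4 - 40)/(2*(264 - 5 + 96 + 960)) + 540) = 644/((1/2)*(-55)/1315 + 540) = 644/((1/2)*(1/1315)*(-55) + 540) = 644/(-11/526 + 540) = 644/(284029/526) = 644*(526/284029) = 338744/284029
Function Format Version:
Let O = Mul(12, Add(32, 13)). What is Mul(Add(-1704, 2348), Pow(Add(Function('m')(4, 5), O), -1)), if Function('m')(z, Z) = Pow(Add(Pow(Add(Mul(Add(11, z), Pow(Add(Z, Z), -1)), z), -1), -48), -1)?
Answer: Rational(338744, 284029) ≈ 1.1926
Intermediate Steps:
O = 540 (O = Mul(12, 45) = 540)
Function('m')(z, Z) = Pow(Add(-48, Pow(Add(z, Mul(Rational(1, 2), Pow(Z, -1), Add(11, z))), -1)), -1) (Function('m')(z, Z) = Pow(Add(Pow(Add(Mul(Add(11, z), Pow(Mul(2, Z), -1)), z), -1), -48), -1) = Pow(Add(Pow(Add(Mul(Add(11, z), Mul(Rational(1, 2), Pow(Z, -1))), z), -1), -48), -1) = Pow(Add(Pow(Add(Mul(Rational(1, 2), Pow(Z, -1), Add(11, z)), z), -1), -48), -1) = Pow(Add(Pow(Add(z, Mul(Rational(1, 2), Pow(Z, -1), Add(11, z))), -1), -48), -1) = Pow(Add(-48, Pow(Add(z, Mul(Rational(1, 2), Pow(Z, -1), Add(11, z))), -1)), -1))
Mul(Add(-1704, 2348), Pow(Add(Function('m')(4, 5), O), -1)) = Mul(Add(-1704, 2348), Pow(Add(Mul(Rational(1, 2), Pow(Add(264, Mul(-1, 5), Mul(24, 4), Mul(48, 5, 4)), -1), Add(-11, Mul(-1, 4), Mul(-2, 5, 4))), 540), -1)) = Mul(644, Pow(Add(Mul(Rational(1, 2), Pow(Add(264, -5, 96, 960), -1), Add(-11, -4, -40)), 540), -1)) = Mul(644, Pow(Add(Mul(Rational(1, 2), Pow(1315, -1), -55), 540), -1)) = Mul(644, Pow(Add(Mul(Rational(1, 2), Rational(1, 1315), -55), 540), -1)) = Mul(644, Pow(Add(Rational(-11, 526), 540), -1)) = Mul(644, Pow(Rational(284029, 526), -1)) = Mul(644, Rational(526, 284029)) = Rational(338744, 284029)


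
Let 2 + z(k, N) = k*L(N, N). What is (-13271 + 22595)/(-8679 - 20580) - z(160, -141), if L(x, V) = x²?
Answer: -10341295494/3251 ≈ -3.1810e+6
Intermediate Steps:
z(k, N) = -2 + k*N²
(-13271 + 22595)/(-8679 - 20580) - z(160, -141) = (-13271 + 22595)/(-8679 - 20580) - (-2 + 160*(-141)²) = 9324/(-29259) - (-2 + 160*19881) = 9324*(-1/29259) - (-2 + 3180960) = -1036/3251 - 1*3180958 = -1036/3251 - 3180958 = -10341295494/3251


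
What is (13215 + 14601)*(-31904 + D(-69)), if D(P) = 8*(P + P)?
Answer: -918150528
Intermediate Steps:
D(P) = 16*P (D(P) = 8*(2*P) = 16*P)
(13215 + 14601)*(-31904 + D(-69)) = (13215 + 14601)*(-31904 + 16*(-69)) = 27816*(-31904 - 1104) = 27816*(-33008) = -918150528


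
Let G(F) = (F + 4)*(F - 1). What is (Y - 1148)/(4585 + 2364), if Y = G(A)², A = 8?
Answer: 5908/6949 ≈ 0.85019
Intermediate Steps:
G(F) = (-1 + F)*(4 + F) (G(F) = (4 + F)*(-1 + F) = (-1 + F)*(4 + F))
Y = 7056 (Y = (-4 + 8² + 3*8)² = (-4 + 64 + 24)² = 84² = 7056)
(Y - 1148)/(4585 + 2364) = (7056 - 1148)/(4585 + 2364) = 5908/6949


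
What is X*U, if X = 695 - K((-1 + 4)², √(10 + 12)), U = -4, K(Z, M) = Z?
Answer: -2744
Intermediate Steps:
X = 686 (X = 695 - (-1 + 4)² = 695 - 1*3² = 695 - 1*9 = 695 - 9 = 686)
X*U = 686*(-4) = -2744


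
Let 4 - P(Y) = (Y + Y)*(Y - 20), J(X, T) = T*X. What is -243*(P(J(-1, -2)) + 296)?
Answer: -90396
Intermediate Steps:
P(Y) = 4 - 2*Y*(-20 + Y) (P(Y) = 4 - (Y + Y)*(Y - 20) = 4 - 2*Y*(-20 + Y))
-243*(P(J(-1, -2)) + 296) = -243*((4 - 2*(-2*(-1))**2 + 40*(-2*(-1))) + 296) = -243*((4 - 2*2**2 + 40*2) + 296) = -243*((4 - 2*4 + 80) + 296) = -243*((4 - 8 + 80) + 296) = -243*(76 + 296) = -243*372 = -90396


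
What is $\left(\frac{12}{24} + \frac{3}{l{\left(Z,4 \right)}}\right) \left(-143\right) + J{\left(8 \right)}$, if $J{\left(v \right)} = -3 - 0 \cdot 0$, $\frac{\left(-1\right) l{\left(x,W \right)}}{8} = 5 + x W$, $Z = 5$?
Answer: $- \frac{14471}{200} \approx -72.355$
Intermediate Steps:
$l{\left(x,W \right)} = -40 - 8 W x$ ($l{\left(x,W \right)} = - 8 \left(5 + x W\right) = - 8 \left(5 + W x\right) = -40 - 8 W x$)
$J{\left(v \right)} = -3$ ($J{\left(v \right)} = -3 - 0 = -3 + 0 = -3$)
$\left(\frac{12}{24} + \frac{3}{l{\left(Z,4 \right)}}\right) \left(-143\right) + J{\left(8 \right)} = \left(\frac{12}{24} + \frac{3}{-40 - 32 \cdot 5}\right) \left(-143\right) - 3 = \left(12 \cdot \frac{1}{24} + \frac{3}{-40 - 160}\right) \left(-143\right) - 3 = \left(\frac{1}{2} + \frac{3}{-200}\right) \left(-143\right) - 3 = \left(\frac{1}{2} + 3 \left(- \frac{1}{200}\right)\right) \left(-143\right) - 3 = \left(\frac{1}{2} - \frac{3}{200}\right) \left(-143\right) - 3 = \frac{97}{200} \left(-143\right) - 3 = - \frac{13871}{200} - 3 = - \frac{14471}{200}$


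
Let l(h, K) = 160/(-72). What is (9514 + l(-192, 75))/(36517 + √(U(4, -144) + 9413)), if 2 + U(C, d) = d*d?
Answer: 120233627/461582703 - 42803*√30147/6000575139 ≈ 0.25924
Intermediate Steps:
U(C, d) = -2 + d² (U(C, d) = -2 + d*d = -2 + d²)
l(h, K) = -20/9 (l(h, K) = 160*(-1/72) = -20/9)
(9514 + l(-192, 75))/(36517 + √(U(4, -144) + 9413)) = (9514 - 20/9)/(36517 + √((-2 + (-144)²) + 9413)) = 85606/(9*(36517 + √((-2 + 20736) + 9413))) = 85606/(9*(36517 + √(20734 + 9413))) = 85606/(9*(36517 + √30147))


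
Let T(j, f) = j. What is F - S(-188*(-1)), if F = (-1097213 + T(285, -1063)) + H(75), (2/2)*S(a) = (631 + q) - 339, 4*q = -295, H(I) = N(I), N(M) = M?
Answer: -4388285/4 ≈ -1.0971e+6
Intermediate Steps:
H(I) = I
q = -295/4 (q = (¼)*(-295) = -295/4 ≈ -73.750)
S(a) = 873/4 (S(a) = (631 - 295/4) - 339 = 2229/4 - 339 = 873/4)
F = -1096853 (F = (-1097213 + 285) + 75 = -1096928 + 75 = -1096853)
F - S(-188*(-1)) = -1096853 - 1*873/4 = -1096853 - 873/4 = -4388285/4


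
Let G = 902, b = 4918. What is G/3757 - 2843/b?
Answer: -6245115/18476926 ≈ -0.33800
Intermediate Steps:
G/3757 - 2843/b = 902/3757 - 2843/4918 = -6245115/18476926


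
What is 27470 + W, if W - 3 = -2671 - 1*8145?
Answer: 16657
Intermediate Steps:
W = -10813 (W = 3 + (-2671 - 1*8145) = 3 + (-2671 - 8145) = 3 - 10816 = -10813)
27470 + W = 27470 - 10813 = 16657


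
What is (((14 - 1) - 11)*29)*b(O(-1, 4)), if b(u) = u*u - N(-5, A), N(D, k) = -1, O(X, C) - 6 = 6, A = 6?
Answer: 8410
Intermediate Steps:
O(X, C) = 12 (O(X, C) = 6 + 6 = 12)
b(u) = 1 + u**2 (b(u) = u*u - 1*(-1) = u**2 + 1 = 1 + u**2)
(((14 - 1) - 11)*29)*b(O(-1, 4)) = (((14 - 1) - 11)*29)*(1 + 12**2) = ((13 - 11)*29)*(1 + 144) = (2*29)*145 = 58*145 = 8410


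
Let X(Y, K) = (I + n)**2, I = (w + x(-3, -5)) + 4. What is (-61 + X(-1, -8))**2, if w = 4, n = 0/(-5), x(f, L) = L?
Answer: 2704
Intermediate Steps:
n = 0 (n = 0*(-1/5) = 0)
I = 3 (I = (4 - 5) + 4 = -1 + 4 = 3)
X(Y, K) = 9 (X(Y, K) = (3 + 0)**2 = 3**2 = 9)
(-61 + X(-1, -8))**2 = (-61 + 9)**2 = (-52)**2 = 2704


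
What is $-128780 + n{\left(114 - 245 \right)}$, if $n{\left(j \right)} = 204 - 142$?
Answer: $-128718$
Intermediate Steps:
$n{\left(j \right)} = 62$ ($n{\left(j \right)} = 204 - 142 = 62$)
$-128780 + n{\left(114 - 245 \right)} = -128780 + 62 = -128718$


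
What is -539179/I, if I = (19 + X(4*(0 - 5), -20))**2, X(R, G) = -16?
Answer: -539179/9 ≈ -59909.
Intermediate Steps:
I = 9 (I = (19 - 16)**2 = 3**2 = 9)
-539179/I = -539179/9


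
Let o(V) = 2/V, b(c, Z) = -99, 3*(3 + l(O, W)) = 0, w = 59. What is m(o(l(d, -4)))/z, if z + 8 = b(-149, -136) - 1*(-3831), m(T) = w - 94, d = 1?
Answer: -5/532 ≈ -0.0093985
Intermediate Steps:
l(O, W) = -3 (l(O, W) = -3 + (⅓)*0 = -3 + 0 = -3)
m(T) = -35 (m(T) = 59 - 94 = -35)
z = 3724 (z = -8 + (-99 - 1*(-3831)) = -8 + (-99 + 3831) = -8 + 3732 = 3724)
m(o(l(d, -4)))/z = -35/3724 = -35*1/3724 = -5/532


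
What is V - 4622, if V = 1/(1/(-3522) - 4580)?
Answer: -74556380864/16130761 ≈ -4622.0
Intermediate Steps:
V = -3522/16130761 (V = 1/(-1/3522 - 4580) = 1/(-16130761/3522) = -3522/16130761 ≈ -0.00021834)
V - 4622 = -3522/16130761 - 4622 = -74556380864/16130761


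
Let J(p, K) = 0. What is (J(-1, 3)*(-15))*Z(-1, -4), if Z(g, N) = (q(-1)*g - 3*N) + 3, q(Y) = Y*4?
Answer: 0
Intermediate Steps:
q(Y) = 4*Y
Z(g, N) = 3 - 4*g - 3*N (Z(g, N) = ((4*(-1))*g - 3*N) + 3 = (-4*g - 3*N) + 3 = 3 - 4*g - 3*N)
(J(-1, 3)*(-15))*Z(-1, -4) = (0*(-15))*(3 - 4*(-1) - 3*(-4)) = 0*(3 + 4 + 12) = 0*19 = 0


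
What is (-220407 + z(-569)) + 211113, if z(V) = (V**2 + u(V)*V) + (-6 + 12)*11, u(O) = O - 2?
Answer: 639432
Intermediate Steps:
u(O) = -2 + O
z(V) = 66 + V**2 + V*(-2 + V) (z(V) = (V**2 + (-2 + V)*V) + (-6 + 12)*11 = (V**2 + V*(-2 + V)) + 6*11 = (V**2 + V*(-2 + V)) + 66 = 66 + V**2 + V*(-2 + V))
(-220407 + z(-569)) + 211113 = (-220407 + (66 - 2*(-569) + 2*(-569)**2)) + 211113 = (-220407 + (66 + 1138 + 2*323761)) + 211113 = (-220407 + (66 + 1138 + 647522)) + 211113 = (-220407 + 648726) + 211113 = 428319 + 211113 = 639432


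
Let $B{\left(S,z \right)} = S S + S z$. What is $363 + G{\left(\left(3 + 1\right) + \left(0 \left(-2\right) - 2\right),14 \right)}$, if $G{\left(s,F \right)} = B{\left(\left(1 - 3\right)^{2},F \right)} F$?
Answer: $1371$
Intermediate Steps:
$B{\left(S,z \right)} = S^{2} + S z$
$G{\left(s,F \right)} = F \left(16 + 4 F\right)$ ($G{\left(s,F \right)} = \left(1 - 3\right)^{2} \left(\left(1 - 3\right)^{2} + F\right) F = \left(-2\right)^{2} \left(\left(-2\right)^{2} + F\right) F = 4 \left(4 + F\right) F = \left(16 + 4 F\right) F = F \left(16 + 4 F\right)$)
$363 + G{\left(\left(3 + 1\right) + \left(0 \left(-2\right) - 2\right),14 \right)} = 363 + 4 \cdot 14 \left(4 + 14\right) = 363 + 4 \cdot 14 \cdot 18 = 363 + 1008 = 1371$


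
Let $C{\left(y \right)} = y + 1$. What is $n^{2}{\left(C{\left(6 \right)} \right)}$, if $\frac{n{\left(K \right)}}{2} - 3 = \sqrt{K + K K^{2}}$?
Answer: $1436 + 120 \sqrt{14} \approx 1885.0$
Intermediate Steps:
$C{\left(y \right)} = 1 + y$
$n{\left(K \right)} = 6 + 2 \sqrt{K + K^{3}}$ ($n{\left(K \right)} = 6 + 2 \sqrt{K + K K^{2}} = 6 + 2 \sqrt{K + K^{3}}$)
$n^{2}{\left(C{\left(6 \right)} \right)} = \left(6 + 2 \sqrt{\left(1 + 6\right) + \left(1 + 6\right)^{3}}\right)^{2} = \left(6 + 2 \sqrt{7 + 7^{3}}\right)^{2} = \left(6 + 2 \sqrt{7 + 343}\right)^{2} = \left(6 + 2 \sqrt{350}\right)^{2} = \left(6 + 2 \cdot 5 \sqrt{14}\right)^{2} = \left(6 + 10 \sqrt{14}\right)^{2}$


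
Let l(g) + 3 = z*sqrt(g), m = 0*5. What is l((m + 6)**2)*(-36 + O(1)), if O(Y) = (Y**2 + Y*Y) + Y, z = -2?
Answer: 495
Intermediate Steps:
m = 0
l(g) = -3 - 2*sqrt(g)
O(Y) = Y + 2*Y**2 (O(Y) = (Y**2 + Y**2) + Y = 2*Y**2 + Y = Y + 2*Y**2)
l((m + 6)**2)*(-36 + O(1)) = (-3 - 2*sqrt((0 + 6)**2))*(-36 + 1*(1 + 2*1)) = (-3 - 2*sqrt(6**2))*(-36 + 1*(1 + 2)) = (-3 - 2*sqrt(36))*(-36 + 1*3) = (-3 - 2*6)*(-36 + 3) = (-3 - 12)*(-33) = -15*(-33) = 495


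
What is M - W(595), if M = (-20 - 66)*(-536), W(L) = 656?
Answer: 45440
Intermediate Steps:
M = 46096 (M = -86*(-536) = 46096)
M - W(595) = 46096 - 1*656 = 46096 - 656 = 45440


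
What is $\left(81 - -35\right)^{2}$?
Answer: $13456$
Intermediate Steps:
$\left(81 - -35\right)^{2} = \left(81 + 35\right)^{2} = 116^{2} = 13456$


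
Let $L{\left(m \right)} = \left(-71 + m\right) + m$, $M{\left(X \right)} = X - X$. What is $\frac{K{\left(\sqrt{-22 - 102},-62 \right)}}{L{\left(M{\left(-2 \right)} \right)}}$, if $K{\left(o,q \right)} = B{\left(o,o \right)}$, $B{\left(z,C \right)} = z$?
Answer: $- \frac{2 i \sqrt{31}}{71} \approx - 0.15684 i$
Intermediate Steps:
$M{\left(X \right)} = 0$
$K{\left(o,q \right)} = o$
$L{\left(m \right)} = -71 + 2 m$
$\frac{K{\left(\sqrt{-22 - 102},-62 \right)}}{L{\left(M{\left(-2 \right)} \right)}} = \frac{\sqrt{-22 - 102}}{-71 + 2 \cdot 0} = \frac{\sqrt{-124}}{-71 + 0} = \frac{2 i \sqrt{31}}{-71} = 2 i \sqrt{31} \left(- \frac{1}{71}\right) = - \frac{2 i \sqrt{31}}{71}$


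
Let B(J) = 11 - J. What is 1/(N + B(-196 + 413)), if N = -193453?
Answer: -1/193659 ≈ -5.1637e-6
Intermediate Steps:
1/(N + B(-196 + 413)) = 1/(-193453 + (11 - (-196 + 413))) = 1/(-193453 + (11 - 1*217)) = 1/(-193453 + (11 - 217)) = 1/(-193453 - 206) = 1/(-193659) = -1/193659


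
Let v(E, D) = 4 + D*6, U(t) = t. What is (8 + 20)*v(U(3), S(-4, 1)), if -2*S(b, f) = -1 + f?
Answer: 112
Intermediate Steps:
S(b, f) = ½ - f/2 (S(b, f) = -(-1 + f)/2 = ½ - f/2)
v(E, D) = 4 + 6*D
(8 + 20)*v(U(3), S(-4, 1)) = (8 + 20)*(4 + 6*(½ - ½*1)) = 28*(4 + 6*(½ - ½)) = 28*(4 + 6*0) = 28*(4 + 0) = 28*4 = 112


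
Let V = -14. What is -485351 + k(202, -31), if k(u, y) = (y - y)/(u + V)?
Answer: -485351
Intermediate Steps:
k(u, y) = 0 (k(u, y) = (y - y)/(u - 14) = 0/(-14 + u) = 0)
-485351 + k(202, -31) = -485351 + 0 = -485351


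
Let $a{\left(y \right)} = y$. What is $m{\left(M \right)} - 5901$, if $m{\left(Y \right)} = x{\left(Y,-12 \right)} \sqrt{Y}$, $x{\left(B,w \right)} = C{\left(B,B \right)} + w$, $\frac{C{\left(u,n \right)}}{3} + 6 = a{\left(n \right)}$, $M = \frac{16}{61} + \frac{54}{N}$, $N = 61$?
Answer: $-5901 - \frac{1620 \sqrt{4270}}{3721} \approx -5929.5$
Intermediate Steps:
$M = \frac{70}{61}$ ($M = \frac{16}{61} + \frac{54}{61} = \frac{70}{61} \approx 1.1475$)
$C{\left(u,n \right)} = -18 + 3 n$
$x{\left(B,w \right)} = -18 + w + 3 B$ ($x{\left(B,w \right)} = \left(-18 + 3 B\right) + w = -18 + w + 3 B$)
$m{\left(Y \right)} = \sqrt{Y} \left(-30 + 3 Y\right)$ ($m{\left(Y \right)} = \left(-18 - 12 + 3 Y\right) \sqrt{Y} = \left(-30 + 3 Y\right) \sqrt{Y} = \sqrt{Y} \left(-30 + 3 Y\right)$)
$m{\left(M \right)} - 5901 = 3 \sqrt{\frac{70}{61}} \left(-10 + \frac{70}{61}\right) - 5901 = 3 \frac{\sqrt{4270}}{61} \left(- \frac{540}{61}\right) - 5901 = - \frac{1620 \sqrt{4270}}{3721} - 5901 = -5901 - \frac{1620 \sqrt{4270}}{3721}$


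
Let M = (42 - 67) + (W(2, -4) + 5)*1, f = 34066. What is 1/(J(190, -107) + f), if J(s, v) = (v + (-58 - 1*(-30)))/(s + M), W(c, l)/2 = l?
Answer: 6/204391 ≈ 2.9355e-5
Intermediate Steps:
W(c, l) = 2*l
M = -28 (M = (42 - 67) + (2*(-4) + 5)*1 = -25 + (-8 + 5)*1 = -25 - 3*1 = -25 - 3 = -28)
J(s, v) = (-28 + v)/(-28 + s) (J(s, v) = (v + (-58 - 1*(-30)))/(s - 28) = (v + (-58 + 30))/(-28 + s) = (v - 28)/(-28 + s) = (-28 + v)/(-28 + s))
1/(J(190, -107) + f) = 1/((-28 - 107)/(-28 + 190) + 34066) = 1/(-135/162 + 34066) = 1/((1/162)*(-135) + 34066) = 1/(-⅚ + 34066) = 1/(204391/6) = 6/204391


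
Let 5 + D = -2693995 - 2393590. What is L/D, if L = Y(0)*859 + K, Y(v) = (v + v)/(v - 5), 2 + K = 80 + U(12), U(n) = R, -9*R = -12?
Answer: -7/448905 ≈ -1.5594e-5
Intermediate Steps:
R = 4/3 (R = -1/9*(-12) = 4/3 ≈ 1.3333)
U(n) = 4/3
K = 238/3 (K = -2 + (80 + 4/3) = -2 + 244/3 = 238/3 ≈ 79.333)
D = -5087590 (D = -5 + (-2693995 - 2393590) = -5 - 5087585 = -5087590)
Y(v) = 2*v/(-5 + v) (Y(v) = (2*v)/(-5 + v) = 2*v/(-5 + v))
L = 238/3 (L = (2*0/(-5 + 0))*859 + 238/3 = (2*0/(-5))*859 + 238/3 = (2*0*(-1/5))*859 + 238/3 = 0*859 + 238/3 = 0 + 238/3 = 238/3 ≈ 79.333)
L/D = (238/3)/(-5087590) = (238/3)*(-1/5087590) = -7/448905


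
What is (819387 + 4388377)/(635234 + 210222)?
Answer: 1301941/211364 ≈ 6.1597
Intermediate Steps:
(819387 + 4388377)/(635234 + 210222) = 5207764/845456 = 5207764*(1/845456) = 1301941/211364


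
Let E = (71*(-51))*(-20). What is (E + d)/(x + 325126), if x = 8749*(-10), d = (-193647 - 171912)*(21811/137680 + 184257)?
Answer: -147201315371803/519328960 ≈ -2.8345e+5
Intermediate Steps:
d = -9273692839209189/137680 (d = -365559*(21811*(1/137680) + 184257) = -365559*(21811/137680 + 184257) = -365559*25368525571/137680 = -9273692839209189/137680 ≈ -6.7357e+10)
x = -87490
E = 72420 (E = -3621*(-20) = 72420)
(E + d)/(x + 325126) = (72420 - 9273692839209189/137680)/(-87490 + 325126) = -9273682868423589/137680/237636 = -9273682868423589/137680*1/237636 = -147201315371803/519328960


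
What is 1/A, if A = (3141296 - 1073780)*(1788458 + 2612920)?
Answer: 1/9099919437048 ≈ 1.0989e-13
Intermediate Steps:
A = 9099919437048 (A = 2067516*4401378 = 9099919437048)
1/A = 1/9099919437048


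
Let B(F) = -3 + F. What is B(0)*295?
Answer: -885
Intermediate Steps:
B(0)*295 = (-3 + 0)*295 = -3*295 = -885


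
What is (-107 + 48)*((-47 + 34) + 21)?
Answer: -472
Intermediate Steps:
(-107 + 48)*((-47 + 34) + 21) = -59*(-13 + 21) = -59*8 = -472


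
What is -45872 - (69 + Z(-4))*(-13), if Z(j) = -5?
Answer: -45040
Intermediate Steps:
-45872 - (69 + Z(-4))*(-13) = -45872 - (69 - 5)*(-13) = -45872 - 64*(-13) = -45872 - 1*(-832) = -45872 + 832 = -45040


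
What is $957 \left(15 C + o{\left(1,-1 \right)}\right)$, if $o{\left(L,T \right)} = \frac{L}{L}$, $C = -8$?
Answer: $-113883$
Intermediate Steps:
$o{\left(L,T \right)} = 1$
$957 \left(15 C + o{\left(1,-1 \right)}\right) = 957 \left(15 \left(-8\right) + 1\right) = 957 \left(-120 + 1\right) = 957 \left(-119\right) = -113883$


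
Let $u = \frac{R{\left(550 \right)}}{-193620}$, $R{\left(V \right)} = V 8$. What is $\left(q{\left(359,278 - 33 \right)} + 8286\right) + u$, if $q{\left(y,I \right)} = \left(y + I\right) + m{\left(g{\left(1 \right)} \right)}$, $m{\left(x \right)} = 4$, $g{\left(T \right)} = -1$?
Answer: $\frac{86102594}{9681} \approx 8894.0$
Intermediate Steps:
$R{\left(V \right)} = 8 V$
$q{\left(y,I \right)} = 4 + I + y$ ($q{\left(y,I \right)} = \left(y + I\right) + 4 = \left(I + y\right) + 4 = 4 + I + y$)
$u = - \frac{220}{9681}$ ($u = \frac{8 \cdot 550}{-193620} = 4400 \left(- \frac{1}{193620}\right) = - \frac{220}{9681} \approx -0.022725$)
$\left(q{\left(359,278 - 33 \right)} + 8286\right) + u = \left(\left(4 + \left(278 - 33\right) + 359\right) + 8286\right) - \frac{220}{9681} = \left(\left(4 + 245 + 359\right) + 8286\right) - \frac{220}{9681} = \left(608 + 8286\right) - \frac{220}{9681} = 8894 - \frac{220}{9681} = \frac{86102594}{9681}$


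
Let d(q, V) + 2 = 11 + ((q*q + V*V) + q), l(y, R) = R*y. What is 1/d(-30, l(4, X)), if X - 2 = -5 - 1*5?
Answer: 1/1903 ≈ 0.00052549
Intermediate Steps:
X = -8 (X = 2 + (-5 - 1*5) = 2 + (-5 - 5) = 2 - 10 = -8)
d(q, V) = 9 + q + V² + q² (d(q, V) = -2 + (11 + ((q*q + V*V) + q)) = -2 + (11 + ((q² + V²) + q)) = -2 + (11 + ((V² + q²) + q)) = -2 + (11 + (q + V² + q²)) = -2 + (11 + q + V² + q²) = 9 + q + V² + q²)
1/d(-30, l(4, X)) = 1/(9 - 30 + (-8*4)² + (-30)²) = 1/(9 - 30 + (-32)² + 900) = 1/(9 - 30 + 1024 + 900) = 1/1903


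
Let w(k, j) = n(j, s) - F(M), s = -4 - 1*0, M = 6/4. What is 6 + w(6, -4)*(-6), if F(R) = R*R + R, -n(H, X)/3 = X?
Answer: -87/2 ≈ -43.500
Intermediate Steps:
M = 3/2 (M = 6*(¼) = 3/2 ≈ 1.5000)
s = -4 (s = -4 + 0 = -4)
n(H, X) = -3*X
F(R) = R + R² (F(R) = R² + R = R + R²)
w(k, j) = 33/4 (w(k, j) = -3*(-4) - 3*(1 + 3/2)/2 = 12 - 3*5/(2*2) = 12 - 1*15/4 = 12 - 15/4 = 33/4)
6 + w(6, -4)*(-6) = 6 + (33/4)*(-6) = 6 - 99/2 = -87/2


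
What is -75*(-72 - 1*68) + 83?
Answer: 10583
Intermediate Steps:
-75*(-72 - 1*68) + 83 = -75*(-72 - 68) + 83 = -75*(-140) + 83 = 10500 + 83 = 10583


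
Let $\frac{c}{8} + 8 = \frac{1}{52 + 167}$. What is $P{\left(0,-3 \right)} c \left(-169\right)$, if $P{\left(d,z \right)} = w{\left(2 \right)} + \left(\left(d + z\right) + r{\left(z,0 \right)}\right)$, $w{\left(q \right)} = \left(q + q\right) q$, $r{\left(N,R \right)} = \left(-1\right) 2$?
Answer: $\frac{2367352}{73} \approx 32429.0$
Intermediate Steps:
$r{\left(N,R \right)} = -2$
$w{\left(q \right)} = 2 q^{2}$ ($w{\left(q \right)} = 2 q q = 2 q^{2}$)
$P{\left(d,z \right)} = 6 + d + z$ ($P{\left(d,z \right)} = 2 \cdot 2^{2} - \left(2 - d - z\right) = 2 \cdot 4 + \left(-2 + d + z\right) = 8 + \left(-2 + d + z\right) = 6 + d + z$)
$c = - \frac{14008}{219}$ ($c = -64 + \frac{8}{52 + 167} = -64 + \frac{8}{219} = - \frac{14008}{219} \approx -63.963$)
$P{\left(0,-3 \right)} c \left(-169\right) = \left(6 + 0 - 3\right) \left(- \frac{14008}{219}\right) \left(-169\right) = 3 \left(- \frac{14008}{219}\right) \left(-169\right) = \left(- \frac{14008}{73}\right) \left(-169\right) = \frac{2367352}{73}$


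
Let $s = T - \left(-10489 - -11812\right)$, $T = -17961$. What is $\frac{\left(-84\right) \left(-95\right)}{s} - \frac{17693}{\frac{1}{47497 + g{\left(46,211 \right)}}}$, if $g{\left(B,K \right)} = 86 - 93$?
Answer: $- \frac{1350266596655}{1607} \approx -8.4024 \cdot 10^{8}$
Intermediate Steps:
$g{\left(B,K \right)} = -7$
$s = -19284$ ($s = -17961 - \left(-10489 - -11812\right) = -17961 - \left(-10489 + 11812\right) = -17961 - 1323 = -19284$)
$\frac{\left(-84\right) \left(-95\right)}{s} - \frac{17693}{\frac{1}{47497 + g{\left(46,211 \right)}}} = \frac{\left(-84\right) \left(-95\right)}{-19284} - \frac{17693}{\frac{1}{47497 - 7}} = 7980 \left(- \frac{1}{19284}\right) - \frac{17693}{\frac{1}{47490}} = - \frac{665}{1607} - 17693 \frac{1}{\frac{1}{47490}} = - \frac{665}{1607} - 840240570 = - \frac{1350266596655}{1607}$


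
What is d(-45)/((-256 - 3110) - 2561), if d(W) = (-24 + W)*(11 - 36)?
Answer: -1725/5927 ≈ -0.29104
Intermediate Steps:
d(W) = 600 - 25*W (d(W) = (-24 + W)*(-25) = 600 - 25*W)
d(-45)/((-256 - 3110) - 2561) = (600 - 25*(-45))/((-256 - 3110) - 2561) = (600 + 1125)/(-3366 - 2561) = 1725/(-5927) = 1725*(-1/5927) = -1725/5927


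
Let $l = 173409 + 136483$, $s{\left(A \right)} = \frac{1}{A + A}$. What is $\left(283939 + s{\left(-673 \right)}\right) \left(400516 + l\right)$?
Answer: $\frac{135752537121172}{673} \approx 2.0171 \cdot 10^{11}$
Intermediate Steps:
$s{\left(A \right)} = \frac{1}{2 A}$
$l = 309892$
$\left(283939 + s{\left(-673 \right)}\right) \left(400516 + l\right) = \left(283939 + \frac{1}{2 \left(-673\right)}\right) \left(400516 + 309892\right) = \left(283939 + \frac{1}{2} \left(- \frac{1}{673}\right)\right) 710408 = \left(283939 - \frac{1}{1346}\right) 710408 = \frac{382181893}{1346} \cdot 710408 = \frac{135752537121172}{673}$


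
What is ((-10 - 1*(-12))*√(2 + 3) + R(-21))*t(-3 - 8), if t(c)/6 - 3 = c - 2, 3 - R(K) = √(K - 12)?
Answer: -180 - 120*√5 + 60*I*√33 ≈ -448.33 + 344.67*I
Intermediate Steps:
R(K) = 3 - √(-12 + K) (R(K) = 3 - √(K - 12) = 3 - √(-12 + K))
t(c) = 6 + 6*c (t(c) = 18 + 6*(c - 2) = 18 + 6*(-2 + c) = 18 + (-12 + 6*c) = 6 + 6*c)
((-10 - 1*(-12))*√(2 + 3) + R(-21))*t(-3 - 8) = ((-10 - 1*(-12))*√(2 + 3) + (3 - √(-12 - 21)))*(6 + 6*(-3 - 8)) = ((-10 + 12)*√5 + (3 - √(-33)))*(6 + 6*(-11)) = (2*√5 + (3 - I*√33))*(6 - 66) = (2*√5 + (3 - I*√33))*(-60) = (3 + 2*√5 - I*√33)*(-60) = -180 - 120*√5 + 60*I*√33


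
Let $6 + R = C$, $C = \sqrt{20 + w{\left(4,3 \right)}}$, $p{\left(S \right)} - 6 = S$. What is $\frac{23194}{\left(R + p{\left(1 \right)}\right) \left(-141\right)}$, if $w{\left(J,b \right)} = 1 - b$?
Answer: $\frac{23194}{2397} - \frac{23194 \sqrt{2}}{799} \approx -31.377$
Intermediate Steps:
$p{\left(S \right)} = 6 + S$
$C = 3 \sqrt{2}$ ($C = \sqrt{20 + \left(1 - 3\right)} = \sqrt{20 - 2} = \sqrt{18} = 3 \sqrt{2} \approx 4.2426$)
$R = -6 + 3 \sqrt{2} \approx -1.7574$
$\frac{23194}{\left(R + p{\left(1 \right)}\right) \left(-141\right)} = \frac{23194}{\left(\left(-6 + 3 \sqrt{2}\right) + \left(6 + 1\right)\right) \left(-141\right)} = \frac{23194}{\left(\left(-6 + 3 \sqrt{2}\right) + 7\right) \left(-141\right)} = \frac{23194}{\left(1 + 3 \sqrt{2}\right) \left(-141\right)} = \frac{23194}{-141 - 423 \sqrt{2}}$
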